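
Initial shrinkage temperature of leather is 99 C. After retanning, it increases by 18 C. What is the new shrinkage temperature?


117 C

New Ts = 99 + 18 = 117 C


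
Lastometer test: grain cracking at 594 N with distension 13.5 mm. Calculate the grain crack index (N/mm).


Grain crack index = force / distension
Index = 594 / 13.5 = 44.0 N/mm


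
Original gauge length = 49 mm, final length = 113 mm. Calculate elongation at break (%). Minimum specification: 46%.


Elongation = 130.6%
Meets spec: Yes


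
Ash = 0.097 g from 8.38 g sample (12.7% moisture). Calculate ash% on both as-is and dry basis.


As-is ash = 1.16%
Dry-basis ash = 1.33%

As-is ash% = 0.097 / 8.38 x 100 = 1.16%
Dry mass = 8.38 x (100 - 12.7) / 100 = 7.31574 g
Dry-basis ash% = 0.097 / 7.31574 x 100 = 1.33%


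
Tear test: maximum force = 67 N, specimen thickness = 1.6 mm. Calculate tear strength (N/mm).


41.9 N/mm

Tear strength = force / thickness
Tear = 67 / 1.6 = 41.9 N/mm


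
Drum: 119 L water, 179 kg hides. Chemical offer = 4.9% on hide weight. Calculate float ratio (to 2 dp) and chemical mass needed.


Float ratio = 119 / 179 = 0.66
Chemical = 179 x 4.9 / 100 = 8.771 kg


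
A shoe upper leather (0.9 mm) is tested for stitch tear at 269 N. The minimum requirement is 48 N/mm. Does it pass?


STS = 298.9 N/mm
Passes: Yes


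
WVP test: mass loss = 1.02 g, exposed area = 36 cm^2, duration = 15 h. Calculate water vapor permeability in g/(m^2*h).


18.89 g/(m^2*h)


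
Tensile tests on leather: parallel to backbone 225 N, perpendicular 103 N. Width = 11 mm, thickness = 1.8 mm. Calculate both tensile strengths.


Area = 11 x 1.8 = 19.8 mm^2
TS (parallel) = 225 / 19.8 = 11.36 N/mm^2
TS (perpendicular) = 103 / 19.8 = 5.20 N/mm^2


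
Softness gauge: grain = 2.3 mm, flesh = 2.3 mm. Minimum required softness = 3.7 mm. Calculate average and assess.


Average softness = 2.30 mm
Meets requirement: No


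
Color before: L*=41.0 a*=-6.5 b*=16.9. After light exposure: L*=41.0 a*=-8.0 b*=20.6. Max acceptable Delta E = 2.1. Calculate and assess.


Delta E = 3.99
Passes: No

dL = 0.0, da = -1.5, db = 3.7
dE = sqrt((0.0)^2 + (-1.5)^2 + (3.7)^2) = 3.99
Max = 2.1
Passes: No


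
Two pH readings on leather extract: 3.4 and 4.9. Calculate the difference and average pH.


Difference = |3.4 - 4.9| = 1.5
Average = (3.4 + 4.9) / 2 = 4.15


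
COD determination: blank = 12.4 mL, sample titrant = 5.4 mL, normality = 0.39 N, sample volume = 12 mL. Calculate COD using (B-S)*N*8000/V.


COD = (12.4 - 5.4) x 0.39 x 8000 / 12
COD = 7.0 x 0.39 x 8000 / 12
COD = 1820.0 mg/L


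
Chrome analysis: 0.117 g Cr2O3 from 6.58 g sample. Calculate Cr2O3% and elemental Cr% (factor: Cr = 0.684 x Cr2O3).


Cr2O3% = 0.117 / 6.58 x 100 = 1.78%
Cr% = 1.78 x 0.684 = 1.22%


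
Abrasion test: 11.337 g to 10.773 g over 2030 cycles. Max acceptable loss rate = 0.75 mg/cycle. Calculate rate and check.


Loss = 11.337 - 10.773 = 0.564 g
Rate = 0.564 g / 2030 cycles x 1000 = 0.278 mg/cycle
Max = 0.75 mg/cycle
Passes: Yes


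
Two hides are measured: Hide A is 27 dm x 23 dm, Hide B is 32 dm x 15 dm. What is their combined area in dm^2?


Hide A area = 27 x 23 = 621 dm^2
Hide B area = 32 x 15 = 480 dm^2
Total = 621 + 480 = 1101 dm^2


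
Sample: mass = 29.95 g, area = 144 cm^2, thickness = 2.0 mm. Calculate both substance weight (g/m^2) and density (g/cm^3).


SW = 29.95 / 144 x 10000 = 2079.9 g/m^2
Volume = 144 x 2.0 / 10 = 28.80 cm^3
Density = 29.95 / 28.80 = 1.040 g/cm^3


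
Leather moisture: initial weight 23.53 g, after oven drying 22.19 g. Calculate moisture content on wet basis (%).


5.7%

Moisture = 23.53 - 22.19 = 1.34 g
MC = 1.34 / 23.53 x 100 = 5.7%


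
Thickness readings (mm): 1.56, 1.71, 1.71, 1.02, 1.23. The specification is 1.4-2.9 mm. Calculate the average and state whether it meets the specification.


Average = 1.45 mm
Within specification: Yes


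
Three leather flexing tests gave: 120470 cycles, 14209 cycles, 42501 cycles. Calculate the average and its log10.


Average = (120470 + 14209 + 42501) / 3 = 59060 cycles
log10(59060) = 4.77


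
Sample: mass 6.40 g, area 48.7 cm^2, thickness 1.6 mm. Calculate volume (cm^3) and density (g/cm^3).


Thickness in cm = 1.6 / 10 = 0.16 cm
Volume = 48.7 x 0.16 = 7.792 cm^3
Density = 6.40 / 7.792 = 0.821 g/cm^3


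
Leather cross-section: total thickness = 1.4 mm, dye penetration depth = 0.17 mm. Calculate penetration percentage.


12.1%

Penetration% = 0.17 / 1.4 x 100
Penetration = 12.1%


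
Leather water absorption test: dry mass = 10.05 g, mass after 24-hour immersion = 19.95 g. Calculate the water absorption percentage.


Water absorbed = 19.95 - 10.05 = 9.90 g
WA% = 9.90 / 10.05 x 100 = 98.5%


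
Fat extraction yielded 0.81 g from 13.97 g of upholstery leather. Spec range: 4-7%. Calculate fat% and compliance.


Fat content = 5.8%
Compliant: Yes

Fat% = 0.81 / 13.97 x 100 = 5.8%
Spec range: 4-7%
Compliant: Yes


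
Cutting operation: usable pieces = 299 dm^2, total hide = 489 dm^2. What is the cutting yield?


61.1%


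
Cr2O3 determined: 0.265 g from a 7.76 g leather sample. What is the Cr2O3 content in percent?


Cr2O3% = 0.265 / 7.76 x 100
Cr2O3% = 3.41%


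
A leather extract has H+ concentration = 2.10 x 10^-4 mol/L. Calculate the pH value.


pH = 3.68

pH = -log10[H+]
pH = -log10(2.10 x 10^-4) = 3.68


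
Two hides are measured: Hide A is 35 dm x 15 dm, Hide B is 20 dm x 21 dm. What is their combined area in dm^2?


Hide A area = 35 x 15 = 525 dm^2
Hide B area = 20 x 21 = 420 dm^2
Total = 525 + 420 = 945 dm^2


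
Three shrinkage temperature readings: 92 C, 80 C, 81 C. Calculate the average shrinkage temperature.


Average = (92 + 80 + 81) / 3
Average = 253 / 3 = 84.3 C


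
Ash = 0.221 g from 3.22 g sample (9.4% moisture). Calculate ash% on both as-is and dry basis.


As-is ash% = 0.221 / 3.22 x 100 = 6.86%
Dry mass = 3.22 x (100 - 9.4) / 100 = 2.91732 g
Dry-basis ash% = 0.221 / 2.91732 x 100 = 7.58%


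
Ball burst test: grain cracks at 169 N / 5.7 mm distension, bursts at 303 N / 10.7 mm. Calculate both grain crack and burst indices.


Crack index = 169 / 5.7 = 29.6 N/mm
Burst index = 303 / 10.7 = 28.3 N/mm


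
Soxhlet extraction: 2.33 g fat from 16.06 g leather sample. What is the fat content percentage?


14.5%


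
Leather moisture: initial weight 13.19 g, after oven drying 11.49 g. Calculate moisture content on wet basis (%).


Moisture = 13.19 - 11.49 = 1.70 g
MC = 1.70 / 13.19 x 100 = 12.9%


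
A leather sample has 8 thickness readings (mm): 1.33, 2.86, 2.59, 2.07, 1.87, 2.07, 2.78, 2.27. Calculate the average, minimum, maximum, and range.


Sum = 17.84
Average = 17.84 / 8 = 2.23 mm
Minimum = 1.33 mm
Maximum = 2.86 mm
Range = 2.86 - 1.33 = 1.53 mm


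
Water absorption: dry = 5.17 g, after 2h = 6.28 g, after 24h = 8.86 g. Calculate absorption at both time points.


WA (2h) = (6.28 - 5.17) / 5.17 x 100 = 21.5%
WA (24h) = (8.86 - 5.17) / 5.17 x 100 = 71.4%


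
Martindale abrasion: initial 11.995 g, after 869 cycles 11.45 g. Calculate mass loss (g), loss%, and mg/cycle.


Loss = 11.995 - 11.45 = 0.545 g
Loss% = 0.545 / 11.995 x 100 = 4.54%
Rate = 0.545 / 869 x 1000 = 0.627 mg/cycle


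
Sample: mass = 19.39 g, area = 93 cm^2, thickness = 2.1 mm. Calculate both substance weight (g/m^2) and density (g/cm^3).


Substance weight = 2084.9 g/m^2
Density = 0.993 g/cm^3

SW = 19.39 / 93 x 10000 = 2084.9 g/m^2
Volume = 93 x 2.1 / 10 = 19.53 cm^3
Density = 19.39 / 19.53 = 0.993 g/cm^3


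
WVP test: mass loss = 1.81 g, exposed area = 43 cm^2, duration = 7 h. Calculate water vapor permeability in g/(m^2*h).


WVP = mass_loss / (area x time) x 10000
WVP = 1.81 / (43 x 7) x 10000
WVP = 1.81 / 301 x 10000 = 60.13 g/(m^2*h)


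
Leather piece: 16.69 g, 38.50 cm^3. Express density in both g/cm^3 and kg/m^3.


Density = 16.69 / 38.50 = 0.434 g/cm^3
Convert: 0.434 x 1000 = 434 kg/m^3


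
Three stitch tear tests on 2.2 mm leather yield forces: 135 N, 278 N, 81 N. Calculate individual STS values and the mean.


STS1 = 61.4 N/mm
STS2 = 126.4 N/mm
STS3 = 36.8 N/mm
Mean = 74.9 N/mm

STS1 = 135 / 2.2 = 61.4 N/mm
STS2 = 278 / 2.2 = 126.4 N/mm
STS3 = 81 / 2.2 = 36.8 N/mm
Mean = (61.4 + 126.4 + 36.8) / 3 = 74.9 N/mm


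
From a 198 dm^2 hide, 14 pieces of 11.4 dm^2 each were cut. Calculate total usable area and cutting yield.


Total usable = 14 x 11.4 = 159.6 dm^2
Yield = 159.6 / 198 x 100 = 80.6%


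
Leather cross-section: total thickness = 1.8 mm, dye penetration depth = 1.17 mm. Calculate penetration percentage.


65.0%

Penetration% = 1.17 / 1.8 x 100
Penetration = 65.0%


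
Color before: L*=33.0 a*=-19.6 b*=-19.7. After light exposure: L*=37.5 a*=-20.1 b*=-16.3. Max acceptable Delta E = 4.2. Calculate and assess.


dL = 4.5, da = -0.5, db = 3.4
dE = sqrt((4.5)^2 + (-0.5)^2 + (3.4)^2) = 5.66
Max = 4.2
Passes: No


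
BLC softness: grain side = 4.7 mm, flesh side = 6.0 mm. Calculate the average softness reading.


Average = (4.7 + 6.0) / 2
Average = 5.35 mm


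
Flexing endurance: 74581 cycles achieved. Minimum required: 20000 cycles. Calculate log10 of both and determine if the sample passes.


Achieved: log10 = 4.87
Required: log10 = 4.30
Passes: Yes

log10(74581) = 4.87
log10(20000) = 4.30
Passes: Yes


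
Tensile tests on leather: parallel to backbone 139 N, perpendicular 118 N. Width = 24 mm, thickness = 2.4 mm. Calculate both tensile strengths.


Parallel = 2.41 N/mm^2
Perpendicular = 2.05 N/mm^2


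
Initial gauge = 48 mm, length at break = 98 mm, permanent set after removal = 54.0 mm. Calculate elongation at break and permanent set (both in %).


Elongation at break = 104.2%
Permanent set = 12.5%


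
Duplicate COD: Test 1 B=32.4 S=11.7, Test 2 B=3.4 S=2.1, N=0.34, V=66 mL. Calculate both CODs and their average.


COD1 = 853.1 mg/L
COD2 = 53.6 mg/L
Average = 453.4 mg/L

COD1 = (32.4 - 11.7) x 0.34 x 8000 / 66 = 853.1 mg/L
COD2 = (3.4 - 2.1) x 0.34 x 8000 / 66 = 53.6 mg/L
Average = (853.1 + 53.6) / 2 = 453.4 mg/L


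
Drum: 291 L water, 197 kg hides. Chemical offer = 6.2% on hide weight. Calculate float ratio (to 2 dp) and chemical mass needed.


Float ratio = 291 / 197 = 1.48
Chemical = 197 x 6.2 / 100 = 12.214 kg


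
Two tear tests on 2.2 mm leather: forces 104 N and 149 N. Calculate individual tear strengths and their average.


Tear 1 = 104 / 2.2 = 47.3 N/mm
Tear 2 = 149 / 2.2 = 67.7 N/mm
Average = (47.3 + 67.7) / 2 = 57.5 N/mm


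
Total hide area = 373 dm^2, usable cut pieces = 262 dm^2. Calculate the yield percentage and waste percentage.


Yield = 70.2%
Waste = 29.8%

Yield = 262 / 373 x 100 = 70.2%
Waste = 373 - 262 = 111 dm^2
Waste% = 100 - 70.2 = 29.8%


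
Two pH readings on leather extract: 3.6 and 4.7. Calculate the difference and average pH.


Difference = 1.1
Average pH = 4.15

Difference = |3.6 - 4.7| = 1.1
Average = (3.6 + 4.7) / 2 = 4.15


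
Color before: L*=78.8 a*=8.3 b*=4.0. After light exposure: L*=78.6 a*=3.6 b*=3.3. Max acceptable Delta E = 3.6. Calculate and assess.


Delta E = 4.76
Passes: No

dL = -0.2, da = -4.7, db = -0.7
dE = sqrt((-0.2)^2 + (-4.7)^2 + (-0.7)^2) = 4.76
Max = 3.6
Passes: No


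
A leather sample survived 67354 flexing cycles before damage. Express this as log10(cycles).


log10(67354) = 4.83


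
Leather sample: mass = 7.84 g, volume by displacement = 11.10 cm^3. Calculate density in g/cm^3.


Density = mass / volume
Density = 7.84 / 11.10 = 0.706 g/cm^3


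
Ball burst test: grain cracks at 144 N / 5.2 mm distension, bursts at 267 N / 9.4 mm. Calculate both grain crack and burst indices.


Crack index = 144 / 5.2 = 27.7 N/mm
Burst index = 267 / 9.4 = 28.4 N/mm


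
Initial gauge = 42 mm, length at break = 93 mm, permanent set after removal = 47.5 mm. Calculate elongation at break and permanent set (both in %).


Elongation at break = 121.4%
Permanent set = 13.1%

Elongation at break = (93 - 42) / 42 x 100 = 121.4%
Permanent set = (47.5 - 42) / 42 x 100 = 13.1%


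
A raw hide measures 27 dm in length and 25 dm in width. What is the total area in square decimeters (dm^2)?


Area = length x width
Area = 27 x 25 = 675 dm^2


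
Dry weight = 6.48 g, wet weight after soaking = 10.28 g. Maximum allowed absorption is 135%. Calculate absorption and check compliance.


Absorption = 58.6%
Compliant: Yes


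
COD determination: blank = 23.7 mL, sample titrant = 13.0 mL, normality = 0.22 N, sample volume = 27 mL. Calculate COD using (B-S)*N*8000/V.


COD = (23.7 - 13.0) x 0.22 x 8000 / 27
COD = 10.7 x 0.22 x 8000 / 27
COD = 697.5 mg/L


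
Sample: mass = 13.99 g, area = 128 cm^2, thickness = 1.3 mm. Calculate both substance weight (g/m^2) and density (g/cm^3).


Substance weight = 1093.0 g/m^2
Density = 0.841 g/cm^3

SW = 13.99 / 128 x 10000 = 1093.0 g/m^2
Volume = 128 x 1.3 / 10 = 16.64 cm^3
Density = 13.99 / 16.64 = 0.841 g/cm^3


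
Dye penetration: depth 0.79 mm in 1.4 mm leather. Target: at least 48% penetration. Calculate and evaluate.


Penetration = 56.4%
Meets target: Yes


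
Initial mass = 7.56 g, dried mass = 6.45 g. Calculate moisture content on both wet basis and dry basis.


Wet basis = 14.7%
Dry basis = 17.2%

Moisture lost = 7.56 - 6.45 = 1.11 g
Wet basis MC = 1.11 / 7.56 x 100 = 14.7%
Dry basis MC = 1.11 / 6.45 x 100 = 17.2%


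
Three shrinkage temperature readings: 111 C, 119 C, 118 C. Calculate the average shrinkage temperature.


Average = (111 + 119 + 118) / 3
Average = 348 / 3 = 116.0 C


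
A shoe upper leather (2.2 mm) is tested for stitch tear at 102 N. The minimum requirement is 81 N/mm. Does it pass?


STS = 46.4 N/mm
Passes: No


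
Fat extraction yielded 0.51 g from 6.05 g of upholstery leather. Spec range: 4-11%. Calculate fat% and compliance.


Fat content = 8.4%
Compliant: Yes

Fat% = 0.51 / 6.05 x 100 = 8.4%
Spec range: 4-11%
Compliant: Yes


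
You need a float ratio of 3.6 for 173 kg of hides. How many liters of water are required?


622.8 L

Water = hide weight x target ratio
Water = 173 x 3.6 = 622.8 L


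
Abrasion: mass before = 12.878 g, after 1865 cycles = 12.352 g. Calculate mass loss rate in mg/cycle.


0.282 mg/cycle

Mass loss = 12.878 - 12.352 = 0.526 g
Rate = 0.526 / 1865 x 1000 = 0.282 mg/cycle


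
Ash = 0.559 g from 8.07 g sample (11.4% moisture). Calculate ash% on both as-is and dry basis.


As-is ash% = 0.559 / 8.07 x 100 = 6.93%
Dry mass = 8.07 x (100 - 11.4) / 100 = 7.15002 g
Dry-basis ash% = 0.559 / 7.15002 x 100 = 7.82%


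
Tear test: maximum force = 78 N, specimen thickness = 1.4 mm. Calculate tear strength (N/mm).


Tear strength = force / thickness
Tear = 78 / 1.4 = 55.7 N/mm


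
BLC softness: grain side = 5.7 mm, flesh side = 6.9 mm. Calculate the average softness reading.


6.30 mm

Average = (5.7 + 6.9) / 2
Average = 6.30 mm


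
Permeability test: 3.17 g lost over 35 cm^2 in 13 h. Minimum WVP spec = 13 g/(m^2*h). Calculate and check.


WVP = 69.67 g/(m^2*h)
Meets specification: Yes

WVP = 3.17 / (35 x 13) x 10000 = 69.67 g/(m^2*h)
Minimum: 13 g/(m^2*h)
Meets spec: Yes


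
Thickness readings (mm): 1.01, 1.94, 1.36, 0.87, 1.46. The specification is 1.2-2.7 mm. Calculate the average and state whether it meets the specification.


Sum = 6.64
Average = 6.64 / 5 = 1.33 mm
Specification range: 1.2 to 2.7 mm
Within spec: Yes


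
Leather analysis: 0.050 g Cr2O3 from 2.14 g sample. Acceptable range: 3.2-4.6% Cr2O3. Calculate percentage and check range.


Cr2O3 = 2.34%
Within range: No

Cr2O3% = 0.050 / 2.14 x 100 = 2.34%
Acceptable range: 3.2 to 4.6%
Within range: No


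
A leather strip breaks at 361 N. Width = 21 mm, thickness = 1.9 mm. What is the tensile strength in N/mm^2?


Cross-sectional area = 21 x 1.9 = 39.9 mm^2
Tensile strength = 361 / 39.9 = 9.05 N/mm^2


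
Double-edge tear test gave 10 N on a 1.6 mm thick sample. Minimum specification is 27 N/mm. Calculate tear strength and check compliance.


Tear strength = 10 / 1.6 = 6.3 N/mm
Required minimum = 27 N/mm
Compliant: No


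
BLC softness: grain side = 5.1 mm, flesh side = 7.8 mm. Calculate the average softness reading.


6.45 mm

Average = (5.1 + 7.8) / 2
Average = 6.45 mm


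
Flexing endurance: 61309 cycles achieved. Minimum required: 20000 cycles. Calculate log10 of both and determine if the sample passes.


log10(61309) = 4.79
log10(20000) = 4.30
Passes: Yes


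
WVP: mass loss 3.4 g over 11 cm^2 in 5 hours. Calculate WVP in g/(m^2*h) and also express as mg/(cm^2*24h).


WVP = 3.4 / (11 x 5) x 10000 = 618.18 g/(m^2*h)
Mass loss in mg = 3.4 x 1000 = 3400 mg
Per cm^2 per 24h in mg: 3400 x 24 / (11 x 5) = 81600 / 55 = 1483.64 mg/(cm^2*24h)


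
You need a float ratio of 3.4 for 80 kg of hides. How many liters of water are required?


Water = hide weight x target ratio
Water = 80 x 3.4 = 272.0 L


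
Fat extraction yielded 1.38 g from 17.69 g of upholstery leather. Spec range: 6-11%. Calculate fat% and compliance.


Fat content = 7.8%
Compliant: Yes


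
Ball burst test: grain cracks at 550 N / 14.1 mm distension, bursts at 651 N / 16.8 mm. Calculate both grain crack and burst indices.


Crack index = 550 / 14.1 = 39.0 N/mm
Burst index = 651 / 16.8 = 38.8 N/mm


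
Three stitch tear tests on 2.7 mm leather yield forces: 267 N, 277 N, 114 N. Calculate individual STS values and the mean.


STS1 = 267 / 2.7 = 98.9 N/mm
STS2 = 277 / 2.7 = 102.6 N/mm
STS3 = 114 / 2.7 = 42.2 N/mm
Mean = (98.9 + 102.6 + 42.2) / 3 = 81.2 N/mm


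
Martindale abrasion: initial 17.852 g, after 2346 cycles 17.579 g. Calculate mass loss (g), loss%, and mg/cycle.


Mass loss = 0.273 g
Loss = 1.53%
Rate = 0.116 mg/cycle


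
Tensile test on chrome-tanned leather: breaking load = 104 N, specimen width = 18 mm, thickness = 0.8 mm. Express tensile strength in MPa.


7.22 MPa

Cross-section = 18 x 0.8 = 14.4 mm^2
TS = 104 / 14.4 = 7.22 MPa
(1 N/mm^2 = 1 MPa)


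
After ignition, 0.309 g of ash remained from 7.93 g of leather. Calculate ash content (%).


Ash% = 0.309 / 7.93 x 100
Ash% = 3.90%


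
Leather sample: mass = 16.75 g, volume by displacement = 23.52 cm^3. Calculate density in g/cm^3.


0.712 g/cm^3

Density = mass / volume
Density = 16.75 / 23.52 = 0.712 g/cm^3


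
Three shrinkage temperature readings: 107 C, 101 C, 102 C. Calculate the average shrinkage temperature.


103.3 C


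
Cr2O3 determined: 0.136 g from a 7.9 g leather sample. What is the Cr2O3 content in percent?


1.72%


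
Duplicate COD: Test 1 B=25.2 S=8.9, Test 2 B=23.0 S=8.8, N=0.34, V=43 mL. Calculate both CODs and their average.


COD1 = (25.2 - 8.9) x 0.34 x 8000 / 43 = 1031.1 mg/L
COD2 = (23.0 - 8.8) x 0.34 x 8000 / 43 = 898.2 mg/L
Average = (1031.1 + 898.2) / 2 = 964.7 mg/L


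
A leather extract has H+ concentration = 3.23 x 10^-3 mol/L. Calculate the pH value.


pH = -log10[H+]
pH = -log10(3.23 x 10^-3) = 2.49


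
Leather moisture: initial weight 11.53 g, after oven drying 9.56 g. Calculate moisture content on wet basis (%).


Moisture = 11.53 - 9.56 = 1.97 g
MC = 1.97 / 11.53 x 100 = 17.1%


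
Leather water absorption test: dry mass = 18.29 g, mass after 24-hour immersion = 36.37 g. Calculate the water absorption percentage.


98.9%


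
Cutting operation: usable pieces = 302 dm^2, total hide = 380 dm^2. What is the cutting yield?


Yield = usable / total x 100
Yield = 302 / 380 x 100 = 79.5%


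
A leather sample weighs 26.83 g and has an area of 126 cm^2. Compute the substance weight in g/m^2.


2129.4 g/m^2

Substance weight = mass / area x 10000
SW = 26.83 / 126 x 10000
SW = 2129.4 g/m^2


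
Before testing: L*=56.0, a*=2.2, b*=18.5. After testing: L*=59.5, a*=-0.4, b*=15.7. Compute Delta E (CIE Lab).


Delta E = 5.18

dL = 59.5 - 56.0 = 3.5
da = -0.4 - 2.2 = -2.6
db = 15.7 - 18.5 = -2.8
dE = sqrt((3.5)^2 + (-2.6)^2 + (-2.8)^2) = 5.18


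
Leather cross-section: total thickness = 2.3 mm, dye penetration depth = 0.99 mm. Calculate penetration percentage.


Penetration% = 0.99 / 2.3 x 100
Penetration = 43.0%


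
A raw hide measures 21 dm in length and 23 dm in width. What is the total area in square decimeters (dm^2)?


Area = length x width
Area = 21 x 23 = 483 dm^2


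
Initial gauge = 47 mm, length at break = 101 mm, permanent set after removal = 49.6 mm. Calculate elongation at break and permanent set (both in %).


Elongation at break = 114.9%
Permanent set = 5.5%

Elongation at break = (101 - 47) / 47 x 100 = 114.9%
Permanent set = (49.6 - 47) / 47 x 100 = 5.5%


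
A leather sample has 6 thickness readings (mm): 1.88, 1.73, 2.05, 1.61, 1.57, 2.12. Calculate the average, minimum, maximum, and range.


Average = 1.83 mm
Min = 1.57 mm
Max = 2.12 mm
Range = 0.55 mm

Sum = 10.96
Average = 10.96 / 6 = 1.83 mm
Minimum = 1.57 mm
Maximum = 2.12 mm
Range = 2.12 - 1.57 = 0.55 mm


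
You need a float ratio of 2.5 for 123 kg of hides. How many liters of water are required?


307.5 L


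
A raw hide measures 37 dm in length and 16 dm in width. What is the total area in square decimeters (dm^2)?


Area = length x width
Area = 37 x 16 = 592 dm^2


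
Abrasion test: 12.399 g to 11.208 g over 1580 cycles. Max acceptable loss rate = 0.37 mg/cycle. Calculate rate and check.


Rate = 0.754 mg/cycle
Passes: No

Loss = 12.399 - 11.208 = 1.191 g
Rate = 1.191 g / 1580 cycles x 1000 = 0.754 mg/cycle
Max = 0.37 mg/cycle
Passes: No


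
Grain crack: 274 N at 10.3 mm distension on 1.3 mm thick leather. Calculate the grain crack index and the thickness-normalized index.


Crack index = 274 / 10.3 = 26.6 N/mm
Normalized = 26.6 / 1.3 = 20.5 N/mm per mm


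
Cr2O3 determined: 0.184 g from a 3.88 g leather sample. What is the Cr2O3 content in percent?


Cr2O3% = 0.184 / 3.88 x 100
Cr2O3% = 4.74%


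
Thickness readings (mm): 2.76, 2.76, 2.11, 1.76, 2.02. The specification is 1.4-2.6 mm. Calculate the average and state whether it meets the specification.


Sum = 11.41
Average = 11.41 / 5 = 2.28 mm
Specification range: 1.4 to 2.6 mm
Within spec: Yes


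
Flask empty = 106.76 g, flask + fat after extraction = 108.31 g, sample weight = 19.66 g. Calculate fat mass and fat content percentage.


Fat mass = 1.55 g
Fat content = 7.9%


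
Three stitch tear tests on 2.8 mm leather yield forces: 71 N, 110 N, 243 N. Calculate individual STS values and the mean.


STS1 = 71 / 2.8 = 25.4 N/mm
STS2 = 110 / 2.8 = 39.3 N/mm
STS3 = 243 / 2.8 = 86.8 N/mm
Mean = (25.4 + 39.3 + 86.8) / 3 = 50.5 N/mm


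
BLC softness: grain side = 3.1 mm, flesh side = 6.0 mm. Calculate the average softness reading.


Average = (3.1 + 6.0) / 2
Average = 4.55 mm


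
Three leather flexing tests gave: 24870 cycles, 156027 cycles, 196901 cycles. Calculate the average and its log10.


Average = (24870 + 156027 + 196901) / 3 = 125933 cycles
log10(125933) = 5.10


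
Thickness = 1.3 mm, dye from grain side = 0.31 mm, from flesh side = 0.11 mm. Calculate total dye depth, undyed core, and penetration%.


Total dyed = 0.42 mm
Undyed core = 0.88 mm
Penetration = 32.3%


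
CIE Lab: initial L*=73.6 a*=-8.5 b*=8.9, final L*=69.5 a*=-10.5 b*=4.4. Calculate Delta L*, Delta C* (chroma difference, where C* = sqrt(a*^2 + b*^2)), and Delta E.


Delta L* = 69.5 - 73.6 = -4.1
C1* = sqrt((-8.5)^2 + (8.9)^2) = 12.307
C2* = sqrt((-10.5)^2 + (4.4)^2) = 11.385
Delta C* = 11.385 - 12.307 = -0.92
Delta E = sqrt((-4.1)^2 + (-2.0)^2 + (-4.5)^2) = 6.41


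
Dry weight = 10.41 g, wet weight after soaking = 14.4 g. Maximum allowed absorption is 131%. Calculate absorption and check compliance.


Absorption = 38.3%
Compliant: Yes

WA = (14.4 - 10.41) / 10.41 x 100 = 38.3%
Maximum allowed: 131%
Compliant: Yes


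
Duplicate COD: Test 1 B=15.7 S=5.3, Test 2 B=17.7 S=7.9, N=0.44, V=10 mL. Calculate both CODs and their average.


COD1 = 3660.8 mg/L
COD2 = 3449.6 mg/L
Average = 3555.2 mg/L

COD1 = (15.7 - 5.3) x 0.44 x 8000 / 10 = 3660.8 mg/L
COD2 = (17.7 - 7.9) x 0.44 x 8000 / 10 = 3449.6 mg/L
Average = (3660.8 + 3449.6) / 2 = 3555.2 mg/L


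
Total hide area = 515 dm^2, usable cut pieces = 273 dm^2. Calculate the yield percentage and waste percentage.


Yield = 53.0%
Waste = 47.0%


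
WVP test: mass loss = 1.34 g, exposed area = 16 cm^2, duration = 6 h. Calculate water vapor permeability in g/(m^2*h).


139.58 g/(m^2*h)

WVP = mass_loss / (area x time) x 10000
WVP = 1.34 / (16 x 6) x 10000
WVP = 1.34 / 96 x 10000 = 139.58 g/(m^2*h)


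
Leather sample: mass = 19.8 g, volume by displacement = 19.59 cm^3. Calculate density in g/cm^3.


1.011 g/cm^3

Density = mass / volume
Density = 19.8 / 19.59 = 1.011 g/cm^3


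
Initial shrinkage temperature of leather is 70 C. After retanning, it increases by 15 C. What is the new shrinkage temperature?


New Ts = 70 + 15 = 85 C


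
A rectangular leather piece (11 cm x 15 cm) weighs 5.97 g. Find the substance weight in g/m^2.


361.8 g/m^2

Area = 11 x 15 = 165 cm^2
SW = 5.97 / 165 x 10000 = 361.8 g/m^2


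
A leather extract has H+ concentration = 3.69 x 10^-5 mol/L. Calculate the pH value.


pH = -log10[H+]
pH = -log10(3.69 x 10^-5) = 4.43


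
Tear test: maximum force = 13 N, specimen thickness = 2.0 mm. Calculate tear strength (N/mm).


6.5 N/mm

Tear strength = force / thickness
Tear = 13 / 2.0 = 6.5 N/mm


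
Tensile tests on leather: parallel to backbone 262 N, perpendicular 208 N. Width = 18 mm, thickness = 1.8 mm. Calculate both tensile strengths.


Parallel = 8.09 N/mm^2
Perpendicular = 6.42 N/mm^2


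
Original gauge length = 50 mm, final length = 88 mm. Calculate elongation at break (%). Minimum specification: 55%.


Extension = 88 - 50 = 38 mm
Elongation = 38 / 50 x 100 = 76.0%
Minimum required: 55%
Meets specification: Yes


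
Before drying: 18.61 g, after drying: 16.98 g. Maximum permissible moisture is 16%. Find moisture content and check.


MC = (18.61 - 16.98) / 18.61 x 100 = 8.8%
Maximum: 16%
Acceptable: Yes


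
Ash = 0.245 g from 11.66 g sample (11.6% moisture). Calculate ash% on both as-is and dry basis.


As-is ash% = 0.245 / 11.66 x 100 = 2.10%
Dry mass = 11.66 x (100 - 11.6) / 100 = 10.30744 g
Dry-basis ash% = 0.245 / 10.30744 x 100 = 2.38%


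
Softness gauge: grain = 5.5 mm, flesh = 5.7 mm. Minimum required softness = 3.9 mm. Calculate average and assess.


Average softness = 5.60 mm
Meets requirement: Yes

Average = (5.5 + 5.7) / 2 = 5.60 mm
Minimum = 3.9 mm
Meets requirement: Yes


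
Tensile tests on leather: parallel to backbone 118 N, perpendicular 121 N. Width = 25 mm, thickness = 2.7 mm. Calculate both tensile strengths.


Parallel = 1.75 N/mm^2
Perpendicular = 1.79 N/mm^2

Area = 25 x 2.7 = 67.5 mm^2
TS (parallel) = 118 / 67.5 = 1.75 N/mm^2
TS (perpendicular) = 121 / 67.5 = 1.79 N/mm^2


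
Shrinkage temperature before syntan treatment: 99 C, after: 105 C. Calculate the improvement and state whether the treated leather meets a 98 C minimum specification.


Improvement = 105 - 99 = 6 C
Spec check: 105 C >= 98 C? Yes


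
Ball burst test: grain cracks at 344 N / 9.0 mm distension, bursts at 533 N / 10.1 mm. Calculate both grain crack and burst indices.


Crack index = 344 / 9.0 = 38.2 N/mm
Burst index = 533 / 10.1 = 52.8 N/mm


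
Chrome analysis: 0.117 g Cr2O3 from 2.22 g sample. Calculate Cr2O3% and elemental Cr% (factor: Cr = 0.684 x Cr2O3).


Cr2O3 = 5.27%
Cr = 3.60%

Cr2O3% = 0.117 / 2.22 x 100 = 5.27%
Cr% = 5.27 x 0.684 = 3.60%


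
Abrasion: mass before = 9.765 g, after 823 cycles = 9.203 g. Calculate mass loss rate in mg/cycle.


Mass loss = 9.765 - 9.203 = 0.562 g
Rate = 0.562 / 823 x 1000 = 0.683 mg/cycle


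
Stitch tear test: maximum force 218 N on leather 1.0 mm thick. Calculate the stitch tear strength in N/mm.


218.0 N/mm


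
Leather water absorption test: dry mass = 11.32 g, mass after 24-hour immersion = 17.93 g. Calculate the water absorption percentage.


Water absorbed = 17.93 - 11.32 = 6.61 g
WA% = 6.61 / 11.32 x 100 = 58.4%


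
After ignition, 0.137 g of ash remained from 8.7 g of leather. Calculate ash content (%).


1.57%


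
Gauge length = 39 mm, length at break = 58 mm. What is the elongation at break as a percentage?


Extension = 58 - 39 = 19 mm
Elongation = 19 / 39 x 100 = 48.7%


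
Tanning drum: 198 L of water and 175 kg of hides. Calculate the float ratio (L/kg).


1.1

Float ratio = water / hide weight
Ratio = 198 / 175 = 1.1


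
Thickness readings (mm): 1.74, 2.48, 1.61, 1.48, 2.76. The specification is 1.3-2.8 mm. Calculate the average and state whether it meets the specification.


Sum = 10.07
Average = 10.07 / 5 = 2.01 mm
Specification range: 1.3 to 2.8 mm
Within spec: Yes


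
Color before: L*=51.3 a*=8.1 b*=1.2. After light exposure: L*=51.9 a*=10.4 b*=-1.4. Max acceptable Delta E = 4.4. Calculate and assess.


dL = 0.6, da = 2.3, db = -2.6
dE = sqrt((0.6)^2 + (2.3)^2 + (-2.6)^2) = 3.52
Max = 4.4
Passes: Yes


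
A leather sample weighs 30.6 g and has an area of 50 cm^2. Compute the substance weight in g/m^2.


Substance weight = mass / area x 10000
SW = 30.6 / 50 x 10000
SW = 6120.0 g/m^2


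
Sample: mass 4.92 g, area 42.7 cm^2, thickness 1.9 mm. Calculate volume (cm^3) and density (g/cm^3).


Volume = 8.113 cm^3
Density = 0.606 g/cm^3


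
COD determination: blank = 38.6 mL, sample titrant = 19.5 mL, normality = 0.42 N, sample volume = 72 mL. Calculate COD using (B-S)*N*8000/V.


COD = (38.6 - 19.5) x 0.42 x 8000 / 72
COD = 19.1 x 0.42 x 8000 / 72
COD = 891.3 mg/L


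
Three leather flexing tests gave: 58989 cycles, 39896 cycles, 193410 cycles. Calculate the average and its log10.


Average = (58989 + 39896 + 193410) / 3 = 97432 cycles
log10(97432) = 4.99


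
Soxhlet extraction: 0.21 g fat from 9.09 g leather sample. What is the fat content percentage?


Fat content = 0.21 / 9.09 x 100
Fat = 2.3%


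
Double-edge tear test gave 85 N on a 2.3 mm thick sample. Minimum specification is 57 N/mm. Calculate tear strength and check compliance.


Tear strength = 37.0 N/mm
Compliant: No


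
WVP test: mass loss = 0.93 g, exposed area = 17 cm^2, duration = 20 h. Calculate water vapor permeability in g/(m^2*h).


WVP = mass_loss / (area x time) x 10000
WVP = 0.93 / (17 x 20) x 10000
WVP = 0.93 / 340 x 10000 = 27.35 g/(m^2*h)


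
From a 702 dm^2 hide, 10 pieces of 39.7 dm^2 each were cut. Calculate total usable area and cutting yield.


Usable area = 397.0 dm^2
Yield = 56.6%

Total usable = 10 x 39.7 = 397.0 dm^2
Yield = 397.0 / 702 x 100 = 56.6%


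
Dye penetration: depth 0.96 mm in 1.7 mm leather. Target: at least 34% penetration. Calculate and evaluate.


Penetration = 0.96 / 1.7 x 100 = 56.5%
Target: 34%
Meets target: Yes


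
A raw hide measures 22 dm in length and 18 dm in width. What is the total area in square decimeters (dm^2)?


Area = length x width
Area = 22 x 18 = 396 dm^2


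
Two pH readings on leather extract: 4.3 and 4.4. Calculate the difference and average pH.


Difference = |4.3 - 4.4| = 0.1
Average = (4.3 + 4.4) / 2 = 4.35


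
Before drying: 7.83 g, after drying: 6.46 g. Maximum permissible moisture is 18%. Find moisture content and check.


Moisture content = 17.5%
Acceptable: Yes


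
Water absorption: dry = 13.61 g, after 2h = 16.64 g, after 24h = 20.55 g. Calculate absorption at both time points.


WA (2h) = (16.64 - 13.61) / 13.61 x 100 = 22.3%
WA (24h) = (20.55 - 13.61) / 13.61 x 100 = 51.0%


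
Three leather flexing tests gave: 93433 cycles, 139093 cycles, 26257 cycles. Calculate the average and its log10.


Average = (93433 + 139093 + 26257) / 3 = 86261 cycles
log10(86261) = 4.94


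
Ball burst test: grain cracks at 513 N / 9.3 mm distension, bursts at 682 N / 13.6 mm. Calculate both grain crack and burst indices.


Crack index = 513 / 9.3 = 55.2 N/mm
Burst index = 682 / 13.6 = 50.1 N/mm


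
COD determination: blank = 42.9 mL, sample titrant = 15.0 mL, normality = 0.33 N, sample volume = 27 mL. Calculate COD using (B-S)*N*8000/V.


2728.0 mg/L


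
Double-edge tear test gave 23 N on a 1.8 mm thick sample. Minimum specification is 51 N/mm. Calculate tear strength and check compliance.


Tear strength = 23 / 1.8 = 12.8 N/mm
Required minimum = 51 N/mm
Compliant: No


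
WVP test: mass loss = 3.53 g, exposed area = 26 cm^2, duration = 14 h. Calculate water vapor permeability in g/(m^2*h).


WVP = mass_loss / (area x time) x 10000
WVP = 3.53 / (26 x 14) x 10000
WVP = 3.53 / 364 x 10000 = 96.98 g/(m^2*h)


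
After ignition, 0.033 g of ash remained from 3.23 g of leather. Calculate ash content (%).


Ash% = 0.033 / 3.23 x 100
Ash% = 1.02%


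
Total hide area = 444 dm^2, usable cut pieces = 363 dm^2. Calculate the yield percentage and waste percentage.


Yield = 81.8%
Waste = 18.2%


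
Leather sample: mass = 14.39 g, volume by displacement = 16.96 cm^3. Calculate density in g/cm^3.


Density = mass / volume
Density = 14.39 / 16.96 = 0.848 g/cm^3


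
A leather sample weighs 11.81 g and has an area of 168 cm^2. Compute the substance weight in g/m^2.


Substance weight = mass / area x 10000
SW = 11.81 / 168 x 10000
SW = 703.0 g/m^2


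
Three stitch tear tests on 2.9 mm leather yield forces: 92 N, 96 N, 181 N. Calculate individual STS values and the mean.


STS1 = 92 / 2.9 = 31.7 N/mm
STS2 = 96 / 2.9 = 33.1 N/mm
STS3 = 181 / 2.9 = 62.4 N/mm
Mean = (31.7 + 33.1 + 62.4) / 3 = 42.4 N/mm


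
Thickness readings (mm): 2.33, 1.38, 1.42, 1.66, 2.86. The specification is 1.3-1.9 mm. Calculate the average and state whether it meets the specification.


Sum = 9.65
Average = 9.65 / 5 = 1.93 mm
Specification range: 1.3 to 1.9 mm
Within spec: No


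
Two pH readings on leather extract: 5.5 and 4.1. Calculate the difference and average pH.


Difference = |5.5 - 4.1| = 1.4
Average = (5.5 + 4.1) / 2 = 4.80


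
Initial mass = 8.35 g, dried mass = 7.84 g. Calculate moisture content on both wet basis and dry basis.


Wet basis = 6.1%
Dry basis = 6.5%


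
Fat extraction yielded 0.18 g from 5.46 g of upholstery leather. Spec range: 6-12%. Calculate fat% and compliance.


Fat content = 3.3%
Compliant: No


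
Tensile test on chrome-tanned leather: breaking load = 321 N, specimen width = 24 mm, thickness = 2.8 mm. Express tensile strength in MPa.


Cross-section = 24 x 2.8 = 67.2 mm^2
TS = 321 / 67.2 = 4.78 MPa
(1 N/mm^2 = 1 MPa)


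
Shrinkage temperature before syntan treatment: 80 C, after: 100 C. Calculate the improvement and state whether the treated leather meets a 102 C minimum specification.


Improvement = 20 C
Meets 102 C spec: No


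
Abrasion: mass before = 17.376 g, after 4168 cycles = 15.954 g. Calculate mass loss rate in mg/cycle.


0.341 mg/cycle


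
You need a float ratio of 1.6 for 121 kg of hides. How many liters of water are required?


Water = hide weight x target ratio
Water = 121 x 1.6 = 193.6 L


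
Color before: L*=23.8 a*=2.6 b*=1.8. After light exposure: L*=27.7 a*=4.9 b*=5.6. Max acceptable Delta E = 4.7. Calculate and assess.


dL = 3.9, da = 2.3, db = 3.8
dE = sqrt((3.9)^2 + (2.3)^2 + (3.8)^2) = 5.91
Max = 4.7
Passes: No


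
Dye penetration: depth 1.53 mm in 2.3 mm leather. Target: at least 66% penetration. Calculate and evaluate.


Penetration = 1.53 / 2.3 x 100 = 66.5%
Target: 66%
Meets target: Yes


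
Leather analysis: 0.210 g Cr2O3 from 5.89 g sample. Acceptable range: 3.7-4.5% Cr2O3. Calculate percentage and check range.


Cr2O3 = 3.57%
Within range: No


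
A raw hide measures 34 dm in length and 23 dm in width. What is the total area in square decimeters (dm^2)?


Area = length x width
Area = 34 x 23 = 782 dm^2


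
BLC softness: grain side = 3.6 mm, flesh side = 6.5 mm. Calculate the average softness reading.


5.05 mm


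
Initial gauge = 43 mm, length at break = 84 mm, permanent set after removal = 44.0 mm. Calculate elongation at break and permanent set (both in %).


Elongation at break = (84 - 43) / 43 x 100 = 95.3%
Permanent set = (44.0 - 43) / 43 x 100 = 2.3%


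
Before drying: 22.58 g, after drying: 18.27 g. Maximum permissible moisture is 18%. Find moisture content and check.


Moisture content = 19.1%
Acceptable: No


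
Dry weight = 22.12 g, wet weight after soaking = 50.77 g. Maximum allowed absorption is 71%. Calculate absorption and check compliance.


Absorption = 129.5%
Compliant: No

WA = (50.77 - 22.12) / 22.12 x 100 = 129.5%
Maximum allowed: 71%
Compliant: No


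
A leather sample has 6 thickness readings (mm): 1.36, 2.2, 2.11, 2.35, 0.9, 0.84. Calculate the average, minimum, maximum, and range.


Average = 1.63 mm
Min = 0.84 mm
Max = 2.35 mm
Range = 1.51 mm

Sum = 9.76
Average = 9.76 / 6 = 1.63 mm
Minimum = 0.84 mm
Maximum = 2.35 mm
Range = 2.35 - 0.84 = 1.51 mm


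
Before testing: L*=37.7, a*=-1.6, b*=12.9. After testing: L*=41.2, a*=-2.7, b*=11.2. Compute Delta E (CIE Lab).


dL = 41.2 - 37.7 = 3.5
da = -2.7 - (-1.6) = -1.1
db = 11.2 - 12.9 = -1.7
dE = sqrt((3.5)^2 + (-1.1)^2 + (-1.7)^2) = 4.04


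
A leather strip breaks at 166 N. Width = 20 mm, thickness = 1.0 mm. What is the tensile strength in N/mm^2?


8.30 N/mm^2

Cross-sectional area = 20 x 1.0 = 20.0 mm^2
Tensile strength = 166 / 20.0 = 8.30 N/mm^2


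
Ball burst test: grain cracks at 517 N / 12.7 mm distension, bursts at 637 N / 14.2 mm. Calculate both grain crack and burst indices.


Crack index = 517 / 12.7 = 40.7 N/mm
Burst index = 637 / 14.2 = 44.9 N/mm


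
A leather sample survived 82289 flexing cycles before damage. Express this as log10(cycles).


4.92

log10(82289) = 4.92


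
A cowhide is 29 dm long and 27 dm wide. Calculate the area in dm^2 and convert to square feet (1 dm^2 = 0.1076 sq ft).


783 dm^2
84.25 sq ft


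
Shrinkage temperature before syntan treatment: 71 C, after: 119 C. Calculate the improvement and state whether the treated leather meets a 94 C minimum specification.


Improvement = 48 C
Meets 94 C spec: Yes

Improvement = 119 - 71 = 48 C
Spec check: 119 C >= 94 C? Yes


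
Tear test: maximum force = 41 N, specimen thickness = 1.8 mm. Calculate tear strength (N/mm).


Tear strength = force / thickness
Tear = 41 / 1.8 = 22.8 N/mm


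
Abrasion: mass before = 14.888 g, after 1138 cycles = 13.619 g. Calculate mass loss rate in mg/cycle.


Mass loss = 14.888 - 13.619 = 1.269 g
Rate = 1.269 / 1138 x 1000 = 1.115 mg/cycle


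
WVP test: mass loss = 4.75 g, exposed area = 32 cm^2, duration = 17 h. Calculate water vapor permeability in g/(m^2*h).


WVP = mass_loss / (area x time) x 10000
WVP = 4.75 / (32 x 17) x 10000
WVP = 4.75 / 544 x 10000 = 87.32 g/(m^2*h)


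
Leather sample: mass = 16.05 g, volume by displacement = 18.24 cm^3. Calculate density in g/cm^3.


Density = mass / volume
Density = 16.05 / 18.24 = 0.880 g/cm^3


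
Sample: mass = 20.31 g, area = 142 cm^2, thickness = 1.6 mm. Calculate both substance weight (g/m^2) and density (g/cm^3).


Substance weight = 1430.3 g/m^2
Density = 0.894 g/cm^3


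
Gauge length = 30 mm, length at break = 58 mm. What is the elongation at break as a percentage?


93.3%


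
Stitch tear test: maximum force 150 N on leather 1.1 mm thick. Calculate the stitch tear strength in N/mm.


136.4 N/mm

Stitch tear strength = force / thickness
STS = 150 / 1.1 = 136.4 N/mm
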